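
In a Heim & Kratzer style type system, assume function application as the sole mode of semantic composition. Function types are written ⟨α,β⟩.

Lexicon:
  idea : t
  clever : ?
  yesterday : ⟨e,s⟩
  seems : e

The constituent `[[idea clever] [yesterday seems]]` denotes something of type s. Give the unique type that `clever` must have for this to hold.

[[idea clever] [yesterday seems]] must have type s. The sister [yesterday seems] has type s; that is not a function onto s, so [idea clever] must be the functor, of type ⟨s,s⟩.
[idea clever] must have type ⟨s,s⟩. The sister idea has type t; that is not a function onto ⟨s,s⟩, so clever must be the functor, of type ⟨t,⟨s,s⟩⟩.

⟨t,⟨s,s⟩⟩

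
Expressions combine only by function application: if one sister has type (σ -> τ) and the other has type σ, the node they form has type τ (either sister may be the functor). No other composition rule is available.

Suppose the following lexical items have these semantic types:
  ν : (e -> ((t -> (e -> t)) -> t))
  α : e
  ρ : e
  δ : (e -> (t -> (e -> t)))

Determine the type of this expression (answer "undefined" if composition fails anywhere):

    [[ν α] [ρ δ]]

At [ν α], ν : (e -> ((t -> (e -> t)) -> t)) takes α : e, giving ((t -> (e -> t)) -> t).
At [ρ δ], δ : (e -> (t -> (e -> t))) takes ρ : e, giving (t -> (e -> t)).
At [[ν α] [ρ δ]], [ν α] : ((t -> (e -> t)) -> t) takes [ρ δ] : (t -> (e -> t)), giving t.

t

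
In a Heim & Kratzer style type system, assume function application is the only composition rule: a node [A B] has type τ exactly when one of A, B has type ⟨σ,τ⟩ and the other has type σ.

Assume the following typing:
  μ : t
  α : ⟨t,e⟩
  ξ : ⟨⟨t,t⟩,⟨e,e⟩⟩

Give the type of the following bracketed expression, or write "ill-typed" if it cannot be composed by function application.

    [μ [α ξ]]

ill-typed

At [α ξ]: neither ⟨t,e⟩ nor ⟨⟨t,t⟩,⟨e,e⟩⟩ can take the other as argument; the node is ill-typed.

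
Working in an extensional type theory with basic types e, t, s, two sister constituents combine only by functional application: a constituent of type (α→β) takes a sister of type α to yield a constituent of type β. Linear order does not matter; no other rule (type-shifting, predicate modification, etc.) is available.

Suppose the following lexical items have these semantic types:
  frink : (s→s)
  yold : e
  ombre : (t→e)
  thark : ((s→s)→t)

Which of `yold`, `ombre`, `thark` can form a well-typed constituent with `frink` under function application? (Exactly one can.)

yold : e — frink needs s; yold needs nothing (atomic); neither fits.
ombre : (t→e) — frink needs s; ombre needs t; neither fits.
thark — combines: thark : ((s→s)→t) takes frink : (s→s) as argument, giving t.

thark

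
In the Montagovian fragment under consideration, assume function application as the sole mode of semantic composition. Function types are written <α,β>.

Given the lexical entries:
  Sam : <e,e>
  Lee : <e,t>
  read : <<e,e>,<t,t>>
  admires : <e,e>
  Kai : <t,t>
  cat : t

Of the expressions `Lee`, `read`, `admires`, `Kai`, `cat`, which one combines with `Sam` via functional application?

read

Lee : <e,t> — no; Sam wants e, and Lee wants e.
read — combines: read : <<e,e>,<t,t>> takes Sam : <e,e> as argument, giving <t,t>.
admires : <e,e> — no; Sam wants e, and admires wants e.
Kai : <t,t> — no; Sam wants e, and Kai wants t.
cat : t — no; Sam wants e, and cat wants nothing (atomic).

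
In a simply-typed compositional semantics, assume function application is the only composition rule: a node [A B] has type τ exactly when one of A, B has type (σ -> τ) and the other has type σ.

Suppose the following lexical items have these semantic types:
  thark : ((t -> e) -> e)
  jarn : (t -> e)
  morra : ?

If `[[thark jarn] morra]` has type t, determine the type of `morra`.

(e -> t)

At [[thark jarn] morra] (required: t): [thark jarn] is e, which is not a function with range t; hence morra is the functor — type (e -> t).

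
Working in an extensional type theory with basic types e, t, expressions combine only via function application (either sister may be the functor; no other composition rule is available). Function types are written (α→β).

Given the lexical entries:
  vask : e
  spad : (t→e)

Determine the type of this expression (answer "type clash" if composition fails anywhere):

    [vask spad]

type clash

[vask spad]: e with (t→e) — neither is a function whose domain matches the other; composition fails here.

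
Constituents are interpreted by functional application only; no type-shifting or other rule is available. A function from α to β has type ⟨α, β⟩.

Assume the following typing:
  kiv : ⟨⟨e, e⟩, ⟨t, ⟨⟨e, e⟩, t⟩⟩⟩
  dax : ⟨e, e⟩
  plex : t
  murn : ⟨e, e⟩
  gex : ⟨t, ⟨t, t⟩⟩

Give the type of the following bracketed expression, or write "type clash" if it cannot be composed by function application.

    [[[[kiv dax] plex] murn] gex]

⟨t, t⟩

[kiv dax]: kiv is ⟨⟨e, e⟩, ⟨t, ⟨⟨e, e⟩, t⟩⟩⟩, dax is ⟨e, e⟩; result ⟨t, ⟨⟨e, e⟩, t⟩⟩.
[[kiv dax] plex]: [kiv dax] is ⟨t, ⟨⟨e, e⟩, t⟩⟩, plex is t; result ⟨⟨e, e⟩, t⟩.
[[[kiv dax] plex] murn]: [[kiv dax] plex] is ⟨⟨e, e⟩, t⟩, murn is ⟨e, e⟩; result t.
[[[[kiv dax] plex] murn] gex]: gex is ⟨t, ⟨t, t⟩⟩, [[[kiv dax] plex] murn] is t; result ⟨t, t⟩.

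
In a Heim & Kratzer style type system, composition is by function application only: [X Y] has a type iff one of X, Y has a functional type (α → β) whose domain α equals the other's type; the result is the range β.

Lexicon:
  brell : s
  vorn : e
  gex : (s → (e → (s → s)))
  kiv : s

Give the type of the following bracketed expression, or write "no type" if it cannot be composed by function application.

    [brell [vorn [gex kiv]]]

[gex kiv]: gex is (s → (e → (s → s))), kiv is s; result (e → (s → s)).
[vorn [gex kiv]]: [gex kiv] is (e → (s → s)), vorn is e; result (s → s).
[brell [vorn [gex kiv]]]: [vorn [gex kiv]] is (s → s), brell is s; result s.

s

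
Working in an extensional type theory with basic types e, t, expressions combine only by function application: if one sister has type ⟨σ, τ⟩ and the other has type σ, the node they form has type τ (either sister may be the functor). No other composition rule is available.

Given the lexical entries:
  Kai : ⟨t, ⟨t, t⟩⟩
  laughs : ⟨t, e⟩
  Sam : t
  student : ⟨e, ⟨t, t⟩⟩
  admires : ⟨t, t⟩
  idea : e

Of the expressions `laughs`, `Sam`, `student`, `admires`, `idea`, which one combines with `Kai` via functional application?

Sam

laughs : ⟨t, e⟩ — no; Kai wants t, and laughs wants t.
Sam — combines: Kai : ⟨t, ⟨t, t⟩⟩ takes Sam : t as argument, giving ⟨t, t⟩.
student : ⟨e, ⟨t, t⟩⟩ — no; Kai wants t, and student wants e.
admires : ⟨t, t⟩ — no; Kai wants t, and admires wants t.
idea : e — no; Kai wants t, and idea wants nothing (atomic).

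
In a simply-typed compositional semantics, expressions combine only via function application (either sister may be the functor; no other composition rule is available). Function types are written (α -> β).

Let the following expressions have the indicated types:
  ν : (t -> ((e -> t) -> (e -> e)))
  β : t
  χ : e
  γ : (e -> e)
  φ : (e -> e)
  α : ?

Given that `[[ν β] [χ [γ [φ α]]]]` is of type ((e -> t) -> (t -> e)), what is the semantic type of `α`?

((e -> e) -> ((e -> e) -> (e -> (((e -> t) -> (e -> e)) -> ((e -> t) -> (t -> e))))))

[[ν β] [χ [γ [φ α]]]] is required to be ((e -> t) -> (t -> e)). [ν β] : ((e -> t) -> (e -> e)) cannot yield ((e -> t) -> (t -> e)) as functor, so [χ [γ [φ α]]] : (((e -> t) -> (e -> e)) -> ((e -> t) -> (t -> e))).
[χ [γ [φ α]]] is required to be (((e -> t) -> (e -> e)) -> ((e -> t) -> (t -> e))). χ : e cannot yield (((e -> t) -> (e -> e)) -> ((e -> t) -> (t -> e))) as functor, so [γ [φ α]] : (e -> (((e -> t) -> (e -> e)) -> ((e -> t) -> (t -> e)))).
[γ [φ α]] is required to be (e -> (((e -> t) -> (e -> e)) -> ((e -> t) -> (t -> e)))). γ : (e -> e) cannot yield (e -> (((e -> t) -> (e -> e)) -> ((e -> t) -> (t -> e)))) as functor, so [φ α] : ((e -> e) -> (e -> (((e -> t) -> (e -> e)) -> ((e -> t) -> (t -> e))))).
[φ α] is required to be ((e -> e) -> (e -> (((e -> t) -> (e -> e)) -> ((e -> t) -> (t -> e))))). φ : (e -> e) cannot yield ((e -> e) -> (e -> (((e -> t) -> (e -> e)) -> ((e -> t) -> (t -> e))))) as functor, so α : ((e -> e) -> ((e -> e) -> (e -> (((e -> t) -> (e -> e)) -> ((e -> t) -> (t -> e)))))).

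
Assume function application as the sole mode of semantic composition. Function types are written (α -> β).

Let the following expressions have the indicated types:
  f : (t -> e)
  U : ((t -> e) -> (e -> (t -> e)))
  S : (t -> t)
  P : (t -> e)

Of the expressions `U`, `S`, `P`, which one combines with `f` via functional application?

U

U — combines: U : ((t -> e) -> (e -> (t -> e))) takes f : (t -> e) as argument, giving (e -> (t -> e)).
S : (t -> t) — does not combine with f.
P : (t -> e) — does not combine with f.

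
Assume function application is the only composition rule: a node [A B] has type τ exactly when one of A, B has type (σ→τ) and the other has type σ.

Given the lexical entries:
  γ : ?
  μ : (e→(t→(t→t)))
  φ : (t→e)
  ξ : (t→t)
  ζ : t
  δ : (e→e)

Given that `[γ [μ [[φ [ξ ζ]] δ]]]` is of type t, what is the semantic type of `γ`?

((t→(t→t))→t)

[γ [μ [[φ [ξ ζ]] δ]]] is required to be t. [μ [[φ [ξ ζ]] δ]] : (t→(t→t)) cannot yield t as functor, so γ : ((t→(t→t))→t).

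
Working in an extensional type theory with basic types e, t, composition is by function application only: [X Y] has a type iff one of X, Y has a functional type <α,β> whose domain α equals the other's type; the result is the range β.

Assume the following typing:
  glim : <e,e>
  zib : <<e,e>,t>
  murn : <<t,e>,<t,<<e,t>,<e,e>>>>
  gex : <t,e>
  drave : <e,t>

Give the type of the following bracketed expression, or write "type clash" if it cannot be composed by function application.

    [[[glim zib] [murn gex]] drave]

[glim zib]: zib is <<e,e>,t>, glim is <e,e>; result t.
[murn gex]: murn is <<t,e>,<t,<<e,t>,<e,e>>>>, gex is <t,e>; result <t,<<e,t>,<e,e>>>.
[[glim zib] [murn gex]]: [murn gex] is <t,<<e,t>,<e,e>>>, [glim zib] is t; result <<e,t>,<e,e>>.
[[[glim zib] [murn gex]] drave]: [[glim zib] [murn gex]] is <<e,t>,<e,e>>, drave is <e,t>; result <e,e>.

<e,e>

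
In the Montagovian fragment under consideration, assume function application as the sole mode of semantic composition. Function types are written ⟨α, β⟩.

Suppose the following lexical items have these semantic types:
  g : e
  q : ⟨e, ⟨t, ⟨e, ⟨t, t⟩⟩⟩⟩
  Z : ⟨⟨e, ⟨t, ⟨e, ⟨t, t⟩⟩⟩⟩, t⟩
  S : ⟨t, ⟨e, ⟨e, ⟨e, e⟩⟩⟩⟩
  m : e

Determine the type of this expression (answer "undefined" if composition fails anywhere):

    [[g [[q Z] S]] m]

⟨e, e⟩

[q Z]: functor Z : ⟨⟨e, ⟨t, ⟨e, ⟨t, t⟩⟩⟩⟩, t⟩, argument q : ⟨e, ⟨t, ⟨e, ⟨t, t⟩⟩⟩⟩; result t.
[[q Z] S]: functor S : ⟨t, ⟨e, ⟨e, ⟨e, e⟩⟩⟩⟩, argument [q Z] : t; result ⟨e, ⟨e, ⟨e, e⟩⟩⟩.
[g [[q Z] S]]: functor [[q Z] S] : ⟨e, ⟨e, ⟨e, e⟩⟩⟩, argument g : e; result ⟨e, ⟨e, e⟩⟩.
[[g [[q Z] S]] m]: functor [g [[q Z] S]] : ⟨e, ⟨e, e⟩⟩, argument m : e; result ⟨e, e⟩.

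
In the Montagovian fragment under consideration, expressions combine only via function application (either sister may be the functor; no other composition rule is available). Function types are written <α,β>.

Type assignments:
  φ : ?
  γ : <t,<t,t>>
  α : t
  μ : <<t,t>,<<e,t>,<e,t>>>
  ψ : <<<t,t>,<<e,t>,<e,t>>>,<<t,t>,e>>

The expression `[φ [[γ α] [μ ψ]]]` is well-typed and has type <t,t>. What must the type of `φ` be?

<e,<t,t>>

[φ [[γ α] [μ ψ]]] must have type <t,t>. The sister [[γ α] [μ ψ]] has type e; that is not a function onto <t,t>, so φ must be the functor, of type <e,<t,t>>.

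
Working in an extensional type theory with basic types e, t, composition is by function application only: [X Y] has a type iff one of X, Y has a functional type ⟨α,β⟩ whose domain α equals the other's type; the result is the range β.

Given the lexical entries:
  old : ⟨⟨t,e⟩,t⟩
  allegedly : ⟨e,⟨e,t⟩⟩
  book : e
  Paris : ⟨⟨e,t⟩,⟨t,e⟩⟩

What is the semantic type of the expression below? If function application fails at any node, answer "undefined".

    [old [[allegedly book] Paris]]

t

[allegedly book]: allegedly is ⟨e,⟨e,t⟩⟩, book is e; result ⟨e,t⟩.
[[allegedly book] Paris]: Paris is ⟨⟨e,t⟩,⟨t,e⟩⟩, [allegedly book] is ⟨e,t⟩; result ⟨t,e⟩.
[old [[allegedly book] Paris]]: old is ⟨⟨t,e⟩,t⟩, [[allegedly book] Paris] is ⟨t,e⟩; result t.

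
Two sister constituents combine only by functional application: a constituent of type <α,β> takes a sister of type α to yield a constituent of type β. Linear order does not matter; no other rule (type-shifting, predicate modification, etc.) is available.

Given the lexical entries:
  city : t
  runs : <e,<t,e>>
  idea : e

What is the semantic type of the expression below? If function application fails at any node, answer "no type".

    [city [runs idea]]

[runs idea]: <e,<t,e>> applied to e yields <t,e>.
[city [runs idea]]: <t,e> applied to t yields e.

e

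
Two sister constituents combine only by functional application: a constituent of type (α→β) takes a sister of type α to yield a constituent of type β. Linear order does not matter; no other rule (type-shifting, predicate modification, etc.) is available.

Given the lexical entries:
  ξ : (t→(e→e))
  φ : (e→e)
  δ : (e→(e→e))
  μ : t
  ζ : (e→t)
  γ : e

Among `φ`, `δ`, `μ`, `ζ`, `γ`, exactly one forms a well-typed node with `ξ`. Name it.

μ

φ : (e→e) — neither side's domain matches the other.
δ : (e→(e→e)) — neither side's domain matches the other.
μ — combines: ξ : (t→(e→e)) takes μ : t as argument, giving (e→e).
ζ : (e→t) — neither side's domain matches the other.
γ : e — neither side's domain matches the other.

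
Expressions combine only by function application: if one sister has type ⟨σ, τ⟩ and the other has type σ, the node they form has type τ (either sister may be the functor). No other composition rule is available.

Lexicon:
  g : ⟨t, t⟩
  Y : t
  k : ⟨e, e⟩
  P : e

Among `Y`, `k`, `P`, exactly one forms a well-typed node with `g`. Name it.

Y

Y — combines: g : ⟨t, t⟩ takes Y : t as argument, giving t.
k : ⟨e, e⟩ — g needs t; k needs e; neither fits.
P : e — g needs t; P needs nothing (atomic); neither fits.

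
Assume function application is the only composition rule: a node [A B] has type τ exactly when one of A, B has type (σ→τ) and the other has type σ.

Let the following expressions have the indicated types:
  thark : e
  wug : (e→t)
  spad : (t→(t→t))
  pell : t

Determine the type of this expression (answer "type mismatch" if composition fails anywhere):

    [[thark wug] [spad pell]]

t

At [thark wug], wug : (e→t) takes thark : e, giving t.
At [spad pell], spad : (t→(t→t)) takes pell : t, giving (t→t).
At [[thark wug] [spad pell]], [spad pell] : (t→t) takes [thark wug] : t, giving t.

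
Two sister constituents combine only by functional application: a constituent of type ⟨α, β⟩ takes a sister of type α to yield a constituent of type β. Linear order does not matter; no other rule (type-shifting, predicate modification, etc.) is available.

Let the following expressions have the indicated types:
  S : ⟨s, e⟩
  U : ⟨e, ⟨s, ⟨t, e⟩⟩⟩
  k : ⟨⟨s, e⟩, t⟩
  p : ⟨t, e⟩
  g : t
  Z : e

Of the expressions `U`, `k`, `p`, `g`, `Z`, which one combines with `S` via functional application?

U : ⟨e, ⟨s, ⟨t, e⟩⟩⟩ — does not combine with S.
k — combines: k : ⟨⟨s, e⟩, t⟩ takes S : ⟨s, e⟩ as argument, giving t.
p : ⟨t, e⟩ — does not combine with S.
g : t — does not combine with S.
Z : e — does not combine with S.

k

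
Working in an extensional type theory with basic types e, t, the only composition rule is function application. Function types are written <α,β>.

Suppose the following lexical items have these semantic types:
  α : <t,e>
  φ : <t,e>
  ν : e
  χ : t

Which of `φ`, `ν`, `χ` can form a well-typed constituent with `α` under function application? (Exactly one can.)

χ

φ : <t,e> — no; α wants t, and φ wants t.
ν : e — no; α wants t, and ν wants nothing (atomic).
χ — combines: α : <t,e> takes χ : t as argument, giving e.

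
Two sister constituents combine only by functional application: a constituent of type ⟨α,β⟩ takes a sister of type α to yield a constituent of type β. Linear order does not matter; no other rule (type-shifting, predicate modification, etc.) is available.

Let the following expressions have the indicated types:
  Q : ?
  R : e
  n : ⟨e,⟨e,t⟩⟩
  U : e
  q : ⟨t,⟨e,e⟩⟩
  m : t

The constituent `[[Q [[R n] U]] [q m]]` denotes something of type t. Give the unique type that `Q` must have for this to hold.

⟨t,⟨⟨e,e⟩,t⟩⟩

[[Q [[R n] U]] [q m]] is required to be t. [q m] : ⟨e,e⟩ cannot yield t as functor, so [Q [[R n] U]] : ⟨⟨e,e⟩,t⟩.
[Q [[R n] U]] is required to be ⟨⟨e,e⟩,t⟩. [[R n] U] : t cannot yield ⟨⟨e,e⟩,t⟩ as functor, so Q : ⟨t,⟨⟨e,e⟩,t⟩⟩.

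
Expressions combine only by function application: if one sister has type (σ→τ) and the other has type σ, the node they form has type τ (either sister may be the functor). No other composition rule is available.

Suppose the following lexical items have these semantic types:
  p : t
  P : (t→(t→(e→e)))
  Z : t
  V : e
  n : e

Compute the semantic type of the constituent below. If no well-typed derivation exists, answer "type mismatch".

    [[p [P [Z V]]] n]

[Z V]: t with e — neither is a function whose domain matches the other; composition fails here.

type mismatch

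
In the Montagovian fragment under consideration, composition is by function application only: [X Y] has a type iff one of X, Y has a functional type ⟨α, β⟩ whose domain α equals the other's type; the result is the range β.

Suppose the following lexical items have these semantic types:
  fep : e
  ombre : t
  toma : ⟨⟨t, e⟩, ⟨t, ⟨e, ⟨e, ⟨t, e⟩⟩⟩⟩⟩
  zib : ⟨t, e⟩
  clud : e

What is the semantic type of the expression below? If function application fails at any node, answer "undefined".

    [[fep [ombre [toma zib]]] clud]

⟨t, e⟩

[toma zib] — toma of type ⟨⟨t, e⟩, ⟨t, ⟨e, ⟨e, ⟨t, e⟩⟩⟩⟩⟩ combines with zib of type ⟨t, e⟩: type ⟨t, ⟨e, ⟨e, ⟨t, e⟩⟩⟩⟩.
[ombre [toma zib]] — [toma zib] of type ⟨t, ⟨e, ⟨e, ⟨t, e⟩⟩⟩⟩ combines with ombre of type t: type ⟨e, ⟨e, ⟨t, e⟩⟩⟩.
[fep [ombre [toma zib]]] — [ombre [toma zib]] of type ⟨e, ⟨e, ⟨t, e⟩⟩⟩ combines with fep of type e: type ⟨e, ⟨t, e⟩⟩.
[[fep [ombre [toma zib]]] clud] — [fep [ombre [toma zib]]] of type ⟨e, ⟨t, e⟩⟩ combines with clud of type e: type ⟨t, e⟩.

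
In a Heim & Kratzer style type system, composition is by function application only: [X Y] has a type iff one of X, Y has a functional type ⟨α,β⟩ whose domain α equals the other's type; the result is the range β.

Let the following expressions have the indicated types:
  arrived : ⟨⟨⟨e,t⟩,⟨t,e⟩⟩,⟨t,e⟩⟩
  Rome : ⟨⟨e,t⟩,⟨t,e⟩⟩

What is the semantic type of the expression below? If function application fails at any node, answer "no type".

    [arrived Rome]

[arrived Rome]: arrived is ⟨⟨⟨e,t⟩,⟨t,e⟩⟩,⟨t,e⟩⟩, Rome is ⟨⟨e,t⟩,⟨t,e⟩⟩; result ⟨t,e⟩.

⟨t,e⟩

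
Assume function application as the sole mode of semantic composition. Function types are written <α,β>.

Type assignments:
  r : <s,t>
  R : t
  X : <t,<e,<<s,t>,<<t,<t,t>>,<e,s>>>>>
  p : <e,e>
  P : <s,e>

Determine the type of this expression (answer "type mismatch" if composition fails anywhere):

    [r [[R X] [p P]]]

[R X]: <t,<e,<<s,t>,<<t,<t,t>>,<e,s>>>>> applied to t yields <e,<<s,t>,<<t,<t,t>>,<e,s>>>>.
[p P]: <e,e> and <s,e> cannot combine by function application — type clash.

type mismatch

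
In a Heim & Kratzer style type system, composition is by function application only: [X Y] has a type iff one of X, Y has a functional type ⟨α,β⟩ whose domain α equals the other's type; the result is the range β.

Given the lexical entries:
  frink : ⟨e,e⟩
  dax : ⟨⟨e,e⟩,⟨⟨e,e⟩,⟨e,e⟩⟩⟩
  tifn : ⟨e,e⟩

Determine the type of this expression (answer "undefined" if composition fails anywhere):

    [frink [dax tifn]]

[dax tifn]: functor dax : ⟨⟨e,e⟩,⟨⟨e,e⟩,⟨e,e⟩⟩⟩, argument tifn : ⟨e,e⟩; result ⟨⟨e,e⟩,⟨e,e⟩⟩.
[frink [dax tifn]]: functor [dax tifn] : ⟨⟨e,e⟩,⟨e,e⟩⟩, argument frink : ⟨e,e⟩; result ⟨e,e⟩.

⟨e,e⟩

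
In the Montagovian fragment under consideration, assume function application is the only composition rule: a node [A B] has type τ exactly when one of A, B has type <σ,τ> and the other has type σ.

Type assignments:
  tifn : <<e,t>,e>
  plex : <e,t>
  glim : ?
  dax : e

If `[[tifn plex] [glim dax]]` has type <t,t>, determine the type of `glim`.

[[tifn plex] [glim dax]] must have type <t,t>. The sister [tifn plex] has type e; that is not a function onto <t,t>, so [glim dax] must be the functor, of type <e,<t,t>>.
[glim dax] must have type <e,<t,t>>. The sister dax has type e; that is not a function onto <e,<t,t>>, so glim must be the functor, of type <e,<e,<t,t>>>.

<e,<e,<t,t>>>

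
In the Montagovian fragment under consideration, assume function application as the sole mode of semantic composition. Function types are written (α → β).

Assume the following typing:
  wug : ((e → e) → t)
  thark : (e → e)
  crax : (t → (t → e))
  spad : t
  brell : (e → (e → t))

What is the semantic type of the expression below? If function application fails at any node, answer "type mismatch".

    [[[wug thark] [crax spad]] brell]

(e → t)

[wug thark]: ((e → e) → t) applied to (e → e) yields t.
[crax spad]: (t → (t → e)) applied to t yields (t → e).
[[wug thark] [crax spad]]: (t → e) applied to t yields e.
[[[wug thark] [crax spad]] brell]: (e → (e → t)) applied to e yields (e → t).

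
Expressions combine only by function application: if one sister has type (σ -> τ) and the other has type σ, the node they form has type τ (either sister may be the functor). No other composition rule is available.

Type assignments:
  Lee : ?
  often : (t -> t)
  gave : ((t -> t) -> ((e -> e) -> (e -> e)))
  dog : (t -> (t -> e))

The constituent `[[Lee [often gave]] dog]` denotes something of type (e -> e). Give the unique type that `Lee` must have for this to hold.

(((e -> e) -> (e -> e)) -> ((t -> (t -> e)) -> (e -> e)))

At [[Lee [often gave]] dog] (required: (e -> e)): dog is (t -> (t -> e)), which is not a function with range (e -> e); hence [Lee [often gave]] is the functor — type ((t -> (t -> e)) -> (e -> e)).
At [Lee [often gave]] (required: ((t -> (t -> e)) -> (e -> e))): [often gave] is ((e -> e) -> (e -> e)), which is not a function with range ((t -> (t -> e)) -> (e -> e)); hence Lee is the functor — type (((e -> e) -> (e -> e)) -> ((t -> (t -> e)) -> (e -> e))).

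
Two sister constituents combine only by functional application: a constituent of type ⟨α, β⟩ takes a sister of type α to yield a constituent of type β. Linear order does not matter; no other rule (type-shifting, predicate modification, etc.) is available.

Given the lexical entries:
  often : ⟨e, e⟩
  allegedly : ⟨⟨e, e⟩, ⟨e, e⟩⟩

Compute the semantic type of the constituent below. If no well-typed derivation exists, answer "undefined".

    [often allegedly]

⟨e, e⟩

[often allegedly]: functor allegedly : ⟨⟨e, e⟩, ⟨e, e⟩⟩, argument often : ⟨e, e⟩; result ⟨e, e⟩.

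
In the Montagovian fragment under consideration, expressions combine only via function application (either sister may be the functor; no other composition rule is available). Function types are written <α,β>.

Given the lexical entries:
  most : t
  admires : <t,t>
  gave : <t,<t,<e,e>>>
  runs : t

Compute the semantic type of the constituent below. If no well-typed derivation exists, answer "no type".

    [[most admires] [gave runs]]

<e,e>

[most admires] — admires of type <t,t> combines with most of type t: type t.
[gave runs] — gave of type <t,<t,<e,e>>> combines with runs of type t: type <t,<e,e>>.
[[most admires] [gave runs]] — [gave runs] of type <t,<e,e>> combines with [most admires] of type t: type <e,e>.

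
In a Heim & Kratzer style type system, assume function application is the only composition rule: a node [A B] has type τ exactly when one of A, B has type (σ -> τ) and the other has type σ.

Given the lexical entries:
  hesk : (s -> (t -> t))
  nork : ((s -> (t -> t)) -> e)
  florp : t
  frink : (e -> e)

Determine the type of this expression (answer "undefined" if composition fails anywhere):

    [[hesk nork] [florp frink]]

undefined

[hesk nork]: functor nork : ((s -> (t -> t)) -> e), argument hesk : (s -> (t -> t)); result e.
[florp frink]: t with (e -> e) — neither is a function whose domain matches the other; composition fails here.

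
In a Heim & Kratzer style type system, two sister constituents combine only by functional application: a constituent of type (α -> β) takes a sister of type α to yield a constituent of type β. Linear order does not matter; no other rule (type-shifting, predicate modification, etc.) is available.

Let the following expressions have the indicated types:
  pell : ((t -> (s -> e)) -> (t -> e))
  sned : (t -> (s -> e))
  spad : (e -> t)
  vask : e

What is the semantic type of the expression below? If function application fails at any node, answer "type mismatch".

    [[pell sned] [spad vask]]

At [pell sned], pell : ((t -> (s -> e)) -> (t -> e)) takes sned : (t -> (s -> e)), giving (t -> e).
At [spad vask], spad : (e -> t) takes vask : e, giving t.
At [[pell sned] [spad vask]], [pell sned] : (t -> e) takes [spad vask] : t, giving e.

e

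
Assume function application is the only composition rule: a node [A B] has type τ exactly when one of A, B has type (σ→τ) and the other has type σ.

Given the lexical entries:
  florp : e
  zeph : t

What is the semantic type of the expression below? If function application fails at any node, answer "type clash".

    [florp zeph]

At [florp zeph]: neither e nor t can take the other as argument; the node is ill-typed.

type clash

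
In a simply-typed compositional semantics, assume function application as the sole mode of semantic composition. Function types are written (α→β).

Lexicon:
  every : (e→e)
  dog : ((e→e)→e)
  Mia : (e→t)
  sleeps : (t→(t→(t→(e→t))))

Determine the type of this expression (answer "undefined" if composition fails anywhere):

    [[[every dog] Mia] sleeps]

(t→(t→(e→t)))

[every dog]: functor dog : ((e→e)→e), argument every : (e→e); result e.
[[every dog] Mia]: functor Mia : (e→t), argument [every dog] : e; result t.
[[[every dog] Mia] sleeps]: functor sleeps : (t→(t→(t→(e→t)))), argument [[every dog] Mia] : t; result (t→(t→(e→t))).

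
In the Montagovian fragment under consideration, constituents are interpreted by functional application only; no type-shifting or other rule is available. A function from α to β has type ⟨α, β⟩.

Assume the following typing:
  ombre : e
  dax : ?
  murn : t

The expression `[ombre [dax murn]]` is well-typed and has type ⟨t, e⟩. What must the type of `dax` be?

[ombre [dax murn]] is required to be ⟨t, e⟩. ombre : e cannot yield ⟨t, e⟩ as functor, so [dax murn] : ⟨e, ⟨t, e⟩⟩.
[dax murn] is required to be ⟨e, ⟨t, e⟩⟩. murn : t cannot yield ⟨e, ⟨t, e⟩⟩ as functor, so dax : ⟨t, ⟨e, ⟨t, e⟩⟩⟩.

⟨t, ⟨e, ⟨t, e⟩⟩⟩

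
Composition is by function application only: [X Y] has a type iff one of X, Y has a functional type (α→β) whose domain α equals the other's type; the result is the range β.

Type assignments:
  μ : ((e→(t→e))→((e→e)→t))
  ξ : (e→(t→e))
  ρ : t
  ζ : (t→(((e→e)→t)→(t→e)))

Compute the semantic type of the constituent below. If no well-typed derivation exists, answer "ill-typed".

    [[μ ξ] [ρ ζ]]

(t→e)

[μ ξ] — μ of type ((e→(t→e))→((e→e)→t)) combines with ξ of type (e→(t→e)): type ((e→e)→t).
[ρ ζ] — ζ of type (t→(((e→e)→t)→(t→e))) combines with ρ of type t: type (((e→e)→t)→(t→e)).
[[μ ξ] [ρ ζ]] — [ρ ζ] of type (((e→e)→t)→(t→e)) combines with [μ ξ] of type ((e→e)→t): type (t→e).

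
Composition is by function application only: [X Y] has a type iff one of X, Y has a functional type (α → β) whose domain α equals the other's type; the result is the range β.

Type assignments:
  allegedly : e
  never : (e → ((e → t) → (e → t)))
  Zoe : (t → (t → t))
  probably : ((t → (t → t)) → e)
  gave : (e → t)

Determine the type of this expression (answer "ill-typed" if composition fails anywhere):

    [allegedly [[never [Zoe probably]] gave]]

At [Zoe probably], probably : ((t → (t → t)) → e) takes Zoe : (t → (t → t)), giving e.
At [never [Zoe probably]], never : (e → ((e → t) → (e → t))) takes [Zoe probably] : e, giving ((e → t) → (e → t)).
At [[never [Zoe probably]] gave], [never [Zoe probably]] : ((e → t) → (e → t)) takes gave : (e → t), giving (e → t).
At [allegedly [[never [Zoe probably]] gave]], [[never [Zoe probably]] gave] : (e → t) takes allegedly : e, giving t.

t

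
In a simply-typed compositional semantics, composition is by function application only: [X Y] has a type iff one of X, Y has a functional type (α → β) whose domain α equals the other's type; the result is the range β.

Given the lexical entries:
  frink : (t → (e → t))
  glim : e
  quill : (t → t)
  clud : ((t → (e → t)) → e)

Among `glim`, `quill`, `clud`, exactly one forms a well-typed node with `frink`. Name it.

glim : e — neither side's domain matches the other.
quill : (t → t) — neither side's domain matches the other.
clud — combines: clud : ((t → (e → t)) → e) takes frink : (t → (e → t)) as argument, giving e.

clud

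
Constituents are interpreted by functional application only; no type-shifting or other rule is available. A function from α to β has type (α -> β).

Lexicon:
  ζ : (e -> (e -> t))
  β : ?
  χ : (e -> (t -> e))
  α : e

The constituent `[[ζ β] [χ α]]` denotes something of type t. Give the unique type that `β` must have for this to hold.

((e -> (e -> t)) -> ((t -> e) -> t))

At [[ζ β] [χ α]] (required: t): [χ α] is (t -> e), which is not a function with range t; hence [ζ β] is the functor — type ((t -> e) -> t).
At [ζ β] (required: ((t -> e) -> t)): ζ is (e -> (e -> t)), which is not a function with range ((t -> e) -> t); hence β is the functor — type ((e -> (e -> t)) -> ((t -> e) -> t)).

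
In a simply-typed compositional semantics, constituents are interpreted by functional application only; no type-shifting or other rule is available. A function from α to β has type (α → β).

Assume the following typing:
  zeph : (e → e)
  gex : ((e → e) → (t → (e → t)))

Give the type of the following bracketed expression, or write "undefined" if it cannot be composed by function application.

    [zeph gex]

[zeph gex] — gex of type ((e → e) → (t → (e → t))) combines with zeph of type (e → e): type (t → (e → t)).

(t → (e → t))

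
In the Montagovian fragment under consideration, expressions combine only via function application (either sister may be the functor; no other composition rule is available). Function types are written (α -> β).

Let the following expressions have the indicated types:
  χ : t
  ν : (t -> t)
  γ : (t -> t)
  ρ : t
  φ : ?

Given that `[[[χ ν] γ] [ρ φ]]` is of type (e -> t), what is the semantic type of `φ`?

(t -> (t -> (e -> t)))

For [[[χ ν] γ] [ρ φ]] to have type (e -> t) with [[χ ν] γ] of type t, [ρ φ] must be the function: [ρ φ] : (t -> (e -> t)).
For [ρ φ] to have type (t -> (e -> t)) with ρ of type t, φ must be the function: φ : (t -> (t -> (e -> t))).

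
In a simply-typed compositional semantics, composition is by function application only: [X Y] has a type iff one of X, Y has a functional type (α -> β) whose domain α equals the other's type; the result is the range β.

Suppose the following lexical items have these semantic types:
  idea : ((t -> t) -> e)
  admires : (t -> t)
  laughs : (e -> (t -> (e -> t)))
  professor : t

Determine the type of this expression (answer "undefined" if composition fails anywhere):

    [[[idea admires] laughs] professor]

[idea admires]: ((t -> t) -> e) applied to (t -> t) yields e.
[[idea admires] laughs]: (e -> (t -> (e -> t))) applied to e yields (t -> (e -> t)).
[[[idea admires] laughs] professor]: (t -> (e -> t)) applied to t yields (e -> t).

(e -> t)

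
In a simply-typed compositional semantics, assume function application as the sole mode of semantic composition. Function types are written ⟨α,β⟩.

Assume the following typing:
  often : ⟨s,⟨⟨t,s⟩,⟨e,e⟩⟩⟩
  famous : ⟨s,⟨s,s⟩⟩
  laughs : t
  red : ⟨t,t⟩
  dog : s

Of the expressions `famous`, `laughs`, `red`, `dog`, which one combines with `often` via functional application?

famous : ⟨s,⟨s,s⟩⟩ — often needs s; famous needs s; neither fits.
laughs : t — often needs s; laughs needs nothing (atomic); neither fits.
red : ⟨t,t⟩ — often needs s; red needs t; neither fits.
dog — combines: often : ⟨s,⟨⟨t,s⟩,⟨e,e⟩⟩⟩ takes dog : s as argument, giving ⟨⟨t,s⟩,⟨e,e⟩⟩.

dog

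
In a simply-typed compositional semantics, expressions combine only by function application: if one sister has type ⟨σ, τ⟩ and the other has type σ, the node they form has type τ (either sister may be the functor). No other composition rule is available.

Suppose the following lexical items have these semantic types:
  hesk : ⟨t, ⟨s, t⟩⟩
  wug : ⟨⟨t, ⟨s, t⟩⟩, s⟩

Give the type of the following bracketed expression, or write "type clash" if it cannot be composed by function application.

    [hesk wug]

s

[hesk wug]: wug is ⟨⟨t, ⟨s, t⟩⟩, s⟩, hesk is ⟨t, ⟨s, t⟩⟩; result s.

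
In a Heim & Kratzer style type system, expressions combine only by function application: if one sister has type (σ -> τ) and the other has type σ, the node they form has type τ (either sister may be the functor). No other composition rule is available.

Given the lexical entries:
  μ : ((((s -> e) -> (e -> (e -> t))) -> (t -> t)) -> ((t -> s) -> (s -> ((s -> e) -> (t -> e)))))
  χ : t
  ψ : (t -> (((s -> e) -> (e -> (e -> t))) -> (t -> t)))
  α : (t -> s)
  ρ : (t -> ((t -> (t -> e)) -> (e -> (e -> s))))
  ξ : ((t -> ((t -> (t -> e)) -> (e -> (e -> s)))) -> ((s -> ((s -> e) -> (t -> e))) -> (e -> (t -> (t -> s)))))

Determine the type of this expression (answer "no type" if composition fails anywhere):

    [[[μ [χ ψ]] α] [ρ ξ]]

(e -> (t -> (t -> s)))

[χ ψ]: functor ψ : (t -> (((s -> e) -> (e -> (e -> t))) -> (t -> t))), argument χ : t; result (((s -> e) -> (e -> (e -> t))) -> (t -> t)).
[μ [χ ψ]]: functor μ : ((((s -> e) -> (e -> (e -> t))) -> (t -> t)) -> ((t -> s) -> (s -> ((s -> e) -> (t -> e))))), argument [χ ψ] : (((s -> e) -> (e -> (e -> t))) -> (t -> t)); result ((t -> s) -> (s -> ((s -> e) -> (t -> e)))).
[[μ [χ ψ]] α]: functor [μ [χ ψ]] : ((t -> s) -> (s -> ((s -> e) -> (t -> e)))), argument α : (t -> s); result (s -> ((s -> e) -> (t -> e))).
[ρ ξ]: functor ξ : ((t -> ((t -> (t -> e)) -> (e -> (e -> s)))) -> ((s -> ((s -> e) -> (t -> e))) -> (e -> (t -> (t -> s))))), argument ρ : (t -> ((t -> (t -> e)) -> (e -> (e -> s)))); result ((s -> ((s -> e) -> (t -> e))) -> (e -> (t -> (t -> s)))).
[[[μ [χ ψ]] α] [ρ ξ]]: functor [ρ ξ] : ((s -> ((s -> e) -> (t -> e))) -> (e -> (t -> (t -> s)))), argument [[μ [χ ψ]] α] : (s -> ((s -> e) -> (t -> e))); result (e -> (t -> (t -> s))).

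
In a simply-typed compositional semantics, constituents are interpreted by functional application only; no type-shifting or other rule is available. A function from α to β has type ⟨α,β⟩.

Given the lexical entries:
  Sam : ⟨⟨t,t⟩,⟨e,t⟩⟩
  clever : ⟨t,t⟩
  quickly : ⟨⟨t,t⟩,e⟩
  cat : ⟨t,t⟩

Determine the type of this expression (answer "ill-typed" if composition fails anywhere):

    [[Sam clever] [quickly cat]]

t

[Sam clever] — Sam of type ⟨⟨t,t⟩,⟨e,t⟩⟩ combines with clever of type ⟨t,t⟩: type ⟨e,t⟩.
[quickly cat] — quickly of type ⟨⟨t,t⟩,e⟩ combines with cat of type ⟨t,t⟩: type e.
[[Sam clever] [quickly cat]] — [Sam clever] of type ⟨e,t⟩ combines with [quickly cat] of type e: type t.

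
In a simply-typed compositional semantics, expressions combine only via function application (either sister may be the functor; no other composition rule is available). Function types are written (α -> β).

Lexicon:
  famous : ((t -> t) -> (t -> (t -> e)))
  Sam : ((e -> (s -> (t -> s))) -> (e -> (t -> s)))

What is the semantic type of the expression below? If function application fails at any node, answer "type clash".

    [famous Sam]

[famous Sam]: ((t -> t) -> (t -> (t -> e))) and ((e -> (s -> (t -> s))) -> (e -> (t -> s))) cannot combine by function application — type clash.

type clash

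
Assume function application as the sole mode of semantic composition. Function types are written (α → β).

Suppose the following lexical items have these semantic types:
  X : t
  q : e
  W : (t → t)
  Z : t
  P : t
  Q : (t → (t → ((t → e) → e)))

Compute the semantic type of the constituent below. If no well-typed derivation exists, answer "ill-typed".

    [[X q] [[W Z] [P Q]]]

ill-typed

At [X q]: neither t nor e can take the other as argument; the node is ill-typed.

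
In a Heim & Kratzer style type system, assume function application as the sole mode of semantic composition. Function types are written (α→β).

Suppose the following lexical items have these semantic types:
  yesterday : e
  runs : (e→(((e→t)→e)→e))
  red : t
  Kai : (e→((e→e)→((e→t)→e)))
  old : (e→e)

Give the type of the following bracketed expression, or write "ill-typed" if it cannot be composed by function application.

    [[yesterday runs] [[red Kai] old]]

[yesterday runs]: functor runs : (e→(((e→t)→e)→e)), argument yesterday : e; result (((e→t)→e)→e).
[red Kai]: t and (e→((e→e)→((e→t)→e))) cannot combine by function application — type clash.

ill-typed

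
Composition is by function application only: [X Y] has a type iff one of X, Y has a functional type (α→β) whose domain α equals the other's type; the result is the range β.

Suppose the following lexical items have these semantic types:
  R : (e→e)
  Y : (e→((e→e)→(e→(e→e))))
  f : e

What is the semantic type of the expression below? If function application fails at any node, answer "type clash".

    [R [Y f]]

(e→(e→e))

[Y f]: functor Y : (e→((e→e)→(e→(e→e)))), argument f : e; result ((e→e)→(e→(e→e))).
[R [Y f]]: functor [Y f] : ((e→e)→(e→(e→e))), argument R : (e→e); result (e→(e→e)).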